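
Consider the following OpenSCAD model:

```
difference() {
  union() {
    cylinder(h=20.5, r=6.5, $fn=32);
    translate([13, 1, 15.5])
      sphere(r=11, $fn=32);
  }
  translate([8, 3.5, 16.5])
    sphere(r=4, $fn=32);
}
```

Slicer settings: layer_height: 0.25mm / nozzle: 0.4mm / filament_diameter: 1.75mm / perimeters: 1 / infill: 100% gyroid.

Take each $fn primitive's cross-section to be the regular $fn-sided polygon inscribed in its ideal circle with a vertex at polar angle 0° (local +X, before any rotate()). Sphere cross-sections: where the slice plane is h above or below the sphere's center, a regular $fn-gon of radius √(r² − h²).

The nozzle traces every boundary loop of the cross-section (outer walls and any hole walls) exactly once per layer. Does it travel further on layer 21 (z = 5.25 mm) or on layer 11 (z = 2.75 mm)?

Layer 21 (z = 5.25): the cylinder: section is a regular 32-gon, circumradius r=6.5 (perimeter = 2·32·6.500·sin(180°/32) = 40.78 mm); the r=11 sphere at (13, 1) contributes a regular 32-gon of circumradius √(11²−10.25²) = 3.992 (perimeter = 2·32·3.992·sin(180°/32) = 25.04 mm); Combining (union): the 2 present regions are separate (no shared area or edge), so areas and boundary lengths simply add and each stays a separate island — boundary = 65.82 mm; the sphere at (8, 3.5) is not intersected at this z (|z−center|=11.250 > r=4); Subtracting the remaining from the first: none of the subtracted shapes is present at this height, so that combined region is unchanged — boundary = 65.82 mm. So its perimeter = 65.82 mm. Layer 11 (z = 2.75): the r=6.5 cylinder gives a regular 32-gon of circumradius 6.5 (constant along its height) (perimeter = 2·32·6.500·sin(180°/32) = 40.78 mm); the sphere at (13, 1) does not reach this height (|z−center|=12.750 > r=11); Combining (union): only the r=6.5 cylinder is present, so the union is just that shape — boundary = 40.78 mm; the sphere at (8, 3.5) is absent (|z−center|=13.750 > r=4); Taking the first minus the rest: none of the subtracted shapes is present at this height, so the result so far is unchanged — boundary = 40.78 mm. So its perimeter = 40.78 mm. Layer 21 is larger (65.82 vs 40.78 mm).

layer 21 (z = 5.25 mm)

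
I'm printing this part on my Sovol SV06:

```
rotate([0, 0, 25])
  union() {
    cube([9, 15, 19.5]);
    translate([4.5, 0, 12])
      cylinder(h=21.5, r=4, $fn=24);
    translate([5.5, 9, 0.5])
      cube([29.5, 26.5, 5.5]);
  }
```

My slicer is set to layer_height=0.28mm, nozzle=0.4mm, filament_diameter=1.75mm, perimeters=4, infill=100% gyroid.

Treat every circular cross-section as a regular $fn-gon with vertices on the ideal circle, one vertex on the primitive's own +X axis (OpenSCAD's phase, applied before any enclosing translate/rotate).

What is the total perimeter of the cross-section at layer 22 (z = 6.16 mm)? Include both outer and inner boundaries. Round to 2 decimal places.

At z = 6.16 mm: the cube is present — its section is the full 9×15 rectangle (perimeter 48.00 mm); the cylinder at (4.5, 0) is absent (z outside [12, 33.5]); the cube at (5.5, 9) is not intersected at this z (z outside [0.5, 6]); Merging all regions: only the 9×15 cube is present, so the union is just that shape — boundary = 48.00 mm; (whole slice rotated 25° about Z — lengths, areas and connectivity unchanged). Overall, the cross-section is a single solid region. Total boundary length (outer) = 48.00 mm.

48.00 mm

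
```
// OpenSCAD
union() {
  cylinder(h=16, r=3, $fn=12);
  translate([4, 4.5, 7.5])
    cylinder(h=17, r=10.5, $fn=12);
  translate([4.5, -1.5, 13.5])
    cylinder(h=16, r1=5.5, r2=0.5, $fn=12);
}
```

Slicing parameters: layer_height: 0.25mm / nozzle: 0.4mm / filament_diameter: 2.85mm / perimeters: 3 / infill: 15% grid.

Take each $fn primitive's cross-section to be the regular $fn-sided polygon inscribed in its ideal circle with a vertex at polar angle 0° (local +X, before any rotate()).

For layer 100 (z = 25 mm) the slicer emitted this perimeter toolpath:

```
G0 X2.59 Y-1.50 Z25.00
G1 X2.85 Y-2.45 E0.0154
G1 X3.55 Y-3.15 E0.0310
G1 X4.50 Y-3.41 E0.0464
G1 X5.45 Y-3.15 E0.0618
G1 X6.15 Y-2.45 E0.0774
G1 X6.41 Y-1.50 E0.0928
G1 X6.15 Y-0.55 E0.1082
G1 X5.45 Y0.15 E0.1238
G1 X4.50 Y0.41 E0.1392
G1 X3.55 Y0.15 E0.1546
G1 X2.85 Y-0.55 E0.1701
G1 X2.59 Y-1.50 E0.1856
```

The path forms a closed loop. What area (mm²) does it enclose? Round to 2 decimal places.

10.90 mm²

Apply the shoelace formula to the sequence of (X, Y) vertices; enclosed area = 10.90 mm².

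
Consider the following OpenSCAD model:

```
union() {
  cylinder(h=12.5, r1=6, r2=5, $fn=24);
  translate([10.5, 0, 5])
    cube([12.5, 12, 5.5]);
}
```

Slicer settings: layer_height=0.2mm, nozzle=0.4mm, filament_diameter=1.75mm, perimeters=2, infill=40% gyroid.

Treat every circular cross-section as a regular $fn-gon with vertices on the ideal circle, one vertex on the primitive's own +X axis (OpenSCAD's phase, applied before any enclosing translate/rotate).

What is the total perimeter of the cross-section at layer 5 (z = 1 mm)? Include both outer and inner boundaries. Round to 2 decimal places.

At z = 1 mm: the cone (r1=6→r2=5) has section circumradius 5.920 here — a regular 24-gon (perimeter = 2·24·5.920·sin(180°/24) = 37.09 mm); the cube at (10.5, 0) is not intersected at this z (z outside [5, 10.5]); Merging all regions: only the cone is present, so the union is just that shape — boundary = 37.09 mm. Overall, the cross-section is a single solid region. Total boundary length (outer) = 37.09 mm.

37.09 mm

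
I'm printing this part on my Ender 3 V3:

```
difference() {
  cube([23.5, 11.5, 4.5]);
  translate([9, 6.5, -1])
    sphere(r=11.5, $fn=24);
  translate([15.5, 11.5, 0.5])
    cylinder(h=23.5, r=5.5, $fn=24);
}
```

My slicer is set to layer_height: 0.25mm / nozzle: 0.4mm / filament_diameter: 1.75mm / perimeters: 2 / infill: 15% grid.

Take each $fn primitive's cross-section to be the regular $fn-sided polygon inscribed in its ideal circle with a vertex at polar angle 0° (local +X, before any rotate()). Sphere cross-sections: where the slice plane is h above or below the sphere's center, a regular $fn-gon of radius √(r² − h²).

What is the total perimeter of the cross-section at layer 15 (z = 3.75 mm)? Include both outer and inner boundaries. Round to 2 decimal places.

At z = 3.75 mm: the cube is present — its section is the full 23.5×11.5 rectangle (perimeter 70.00 mm); the r=11.5 sphere at (9, 6.5) contributes a regular 24-gon of circumradius √(11.5²−4.75²) = 10.473 (perimeter = 2·24·10.473·sin(180°/24) = 65.62 mm); the r=5.5 cylinder at (15.5, 11.5) gives a regular 24-gon of circumradius 5.5 (constant along its height) (perimeter = 2·24·5.500·sin(180°/24) = 34.46 mm); After the difference (first − rest): starting from the 23.5×11.5 cube, the r=11.5 sphere at (9, 6.5) partially overlaps it — only the 215.94 mm² overlap (of its 340.67 mm²) is removed, clipping the outline; the r=5.5 cylinder at (15.5, 11.5) partially overlaps it — only the 6.16 mm² overlap (of its 93.95 mm²) is removed, clipping the outline — boundary = 36.46 mm. Overall, the cross-section has 2 separate islands. Total boundary length (outer) = 36.46 mm.

36.46 mm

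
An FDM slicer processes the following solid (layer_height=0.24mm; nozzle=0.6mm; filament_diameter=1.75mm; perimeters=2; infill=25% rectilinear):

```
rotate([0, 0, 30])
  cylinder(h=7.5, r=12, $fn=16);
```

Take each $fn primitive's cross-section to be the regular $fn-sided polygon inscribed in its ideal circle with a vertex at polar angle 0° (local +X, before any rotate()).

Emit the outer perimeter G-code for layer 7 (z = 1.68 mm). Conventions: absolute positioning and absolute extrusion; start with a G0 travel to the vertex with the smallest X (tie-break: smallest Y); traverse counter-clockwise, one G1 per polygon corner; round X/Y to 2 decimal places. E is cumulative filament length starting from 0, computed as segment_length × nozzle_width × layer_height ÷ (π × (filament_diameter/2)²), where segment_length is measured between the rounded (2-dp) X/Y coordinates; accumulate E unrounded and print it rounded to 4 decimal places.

G0 X-11.90 Y-1.57 Z1.68
G1 X-10.39 Y-6.00 E0.2802
G1 X-7.31 Y-9.52 E0.5602
G1 X-3.11 Y-11.59 E0.8405
G1 X1.57 Y-11.90 E1.1213
G1 X6.00 Y-10.39 E1.4015
G1 X9.52 Y-7.31 E1.6816
G1 X11.59 Y-3.11 E1.9619
G1 X11.90 Y1.57 E2.2427
G1 X10.39 Y6.00 E2.5229
G1 X7.31 Y9.52 E2.8029
G1 X3.11 Y11.59 E3.0832
G1 X-1.57 Y11.90 E3.3640
G1 X-6.00 Y10.39 E3.6442
G1 X-9.52 Y7.31 E3.9243
G1 X-11.59 Y3.11 E4.2046
G1 X-11.90 Y-1.57 E4.4854

At z = 1.68 mm: the r=12 cylinder gives a regular 16-gon of circumradius 12 (constant along its height); (whole slice rotated 30° about Z — lengths, areas and connectivity unchanged). The outline is a single polygon with 16 vertices. Extrusion per mm of travel: 0.6 × 0.24 / (π × 0.875²) = 0.059868. Accumulating E over each segment gives final E = 4.4854.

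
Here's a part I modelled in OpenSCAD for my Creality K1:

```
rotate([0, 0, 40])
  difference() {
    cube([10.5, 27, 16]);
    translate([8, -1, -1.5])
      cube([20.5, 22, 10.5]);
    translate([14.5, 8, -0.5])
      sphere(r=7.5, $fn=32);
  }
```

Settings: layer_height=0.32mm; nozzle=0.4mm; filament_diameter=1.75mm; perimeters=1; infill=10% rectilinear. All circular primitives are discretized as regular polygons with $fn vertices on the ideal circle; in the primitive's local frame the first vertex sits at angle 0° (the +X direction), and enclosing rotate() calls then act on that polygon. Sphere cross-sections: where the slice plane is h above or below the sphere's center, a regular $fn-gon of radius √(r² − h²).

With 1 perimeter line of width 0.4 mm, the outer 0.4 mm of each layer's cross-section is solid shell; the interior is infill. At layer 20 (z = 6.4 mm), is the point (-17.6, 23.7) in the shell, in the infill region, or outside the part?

outside

At z = 6.4 mm: the cube is present — its section is the full 10.5×27 rectangle; the cube at (8, -1) (footprint 20.5×22) is included at this height; the r=7.5 sphere at (14.5, 8) contributes a regular 32-gon of circumradius √(7.5²−6.9²) = 2.939; Taking the first minus the rest: starting from the 10.5×27 cube, the 20.5×22 cube at (8, -1) partially overlaps it — only the 52.50 mm² overlap (of its 451.00 mm²) is removed, clipping the outline; the r=7.5 sphere at (14.5, 8) misses the remaining region (no effect) — 1 connected region; (rotated 40° about Z; rotation is an isometry so areas/perimeters/island counts are preserved). Overall, the cross-section is a single solid region. Undo the 40° rotation: the query point maps to (1.752, 29.468) in the un-rotated model frame. The nearest boundary edge runs (0.00, 27.00)→(10.50, 27.00); distance from the point to it = 2.47 mm. The point is not inside any of the regions above, so it lies outside the cross-section (2.47 mm from the nearest boundary).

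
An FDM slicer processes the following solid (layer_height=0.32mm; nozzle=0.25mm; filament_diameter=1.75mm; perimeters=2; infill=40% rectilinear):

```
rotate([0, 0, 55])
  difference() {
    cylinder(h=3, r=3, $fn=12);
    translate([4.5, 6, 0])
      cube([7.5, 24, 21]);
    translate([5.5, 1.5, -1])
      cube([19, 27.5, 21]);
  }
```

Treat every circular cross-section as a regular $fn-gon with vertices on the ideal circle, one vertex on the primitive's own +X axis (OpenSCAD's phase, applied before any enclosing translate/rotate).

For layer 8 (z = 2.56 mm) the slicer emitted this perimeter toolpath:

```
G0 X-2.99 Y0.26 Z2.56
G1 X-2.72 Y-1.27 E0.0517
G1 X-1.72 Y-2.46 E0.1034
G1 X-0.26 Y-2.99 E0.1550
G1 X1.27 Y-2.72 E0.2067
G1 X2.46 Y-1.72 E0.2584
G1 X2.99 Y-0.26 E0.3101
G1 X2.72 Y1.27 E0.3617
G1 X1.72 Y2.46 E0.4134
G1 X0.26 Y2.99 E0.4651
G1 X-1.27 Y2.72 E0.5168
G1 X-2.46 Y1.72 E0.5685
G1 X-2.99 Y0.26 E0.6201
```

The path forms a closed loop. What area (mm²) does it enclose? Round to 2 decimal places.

27.03 mm²

Apply the shoelace formula to the sequence of (X, Y) vertices; enclosed area = 27.03 mm².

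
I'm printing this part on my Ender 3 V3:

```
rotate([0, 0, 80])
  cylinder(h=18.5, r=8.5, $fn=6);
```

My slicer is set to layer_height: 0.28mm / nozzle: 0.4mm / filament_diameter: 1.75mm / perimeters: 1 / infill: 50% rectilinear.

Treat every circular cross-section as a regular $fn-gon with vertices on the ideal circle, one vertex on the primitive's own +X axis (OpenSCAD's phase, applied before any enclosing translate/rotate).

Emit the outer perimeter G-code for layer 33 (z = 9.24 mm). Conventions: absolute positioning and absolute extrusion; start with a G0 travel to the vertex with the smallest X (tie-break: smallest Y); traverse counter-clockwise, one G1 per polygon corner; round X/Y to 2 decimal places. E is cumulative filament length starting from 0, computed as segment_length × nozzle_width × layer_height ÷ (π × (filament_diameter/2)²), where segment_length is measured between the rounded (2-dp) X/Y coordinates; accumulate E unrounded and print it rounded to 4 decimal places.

At z = 9.24 mm: the cylinder: section is a regular 6-gon, circumradius r=8.5; (rotated 80° about Z; rotation is an isometry so areas/perimeters/island counts are preserved). The outline is a single polygon with 6 vertices. Extrusion per mm of travel: 0.4 × 0.28 / (π × 0.875²) = 0.046564. Accumulating E over each segment gives final E = 2.3748.

G0 X-7.99 Y-2.91 Z9.24
G1 X-1.48 Y-8.37 E0.3956
G1 X6.51 Y-5.46 E0.7916
G1 X7.99 Y2.91 E1.1874
G1 X1.48 Y8.37 E1.5830
G1 X-6.51 Y5.46 E1.9790
G1 X-7.99 Y-2.91 E2.3748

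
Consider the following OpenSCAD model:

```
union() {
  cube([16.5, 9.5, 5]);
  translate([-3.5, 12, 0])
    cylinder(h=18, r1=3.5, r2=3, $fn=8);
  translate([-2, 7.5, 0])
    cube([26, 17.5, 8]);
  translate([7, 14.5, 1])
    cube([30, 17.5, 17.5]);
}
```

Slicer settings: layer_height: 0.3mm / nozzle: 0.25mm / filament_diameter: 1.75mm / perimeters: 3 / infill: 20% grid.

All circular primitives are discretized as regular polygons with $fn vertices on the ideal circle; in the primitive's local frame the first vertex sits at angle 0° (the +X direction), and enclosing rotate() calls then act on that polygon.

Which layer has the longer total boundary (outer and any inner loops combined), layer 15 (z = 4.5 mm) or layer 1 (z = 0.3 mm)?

layer 15 (z = 4.5 mm)

Layer 15 (z = 4.5): the cube (footprint 16.5×9.5) is included at this height (perimeter 52.00 mm); the cone at (-3.5, 12) contributes a regular 8-gon of circumradius 3.375 (interpolated between r1=3.5 and r2=3 at t=0.250) (perimeter = 2·8·3.375·sin(180°/8) = 20.66 mm); the 26×17.5 cube at (-2, 7.5) contributes its full rectangle (perimeter 87.00 mm); the cube at (7, 14.5) is present — its section is the full 30×17.5 rectangle (perimeter 95.00 mm); Taking the union: the regions partially overlap (shared area 218.42 mm²), so the edge portions inside another operand are dropped and the merged outline is re-measured after clipping — boundary = 150.07 mm. So its perimeter = 150.07 mm. Layer 1 (z = 0.3): the cube (footprint 16.5×9.5) is included at this height (perimeter 52.00 mm); the cone at (-3.5, 12) (r1=3.5→r2=3) has section circumradius 3.492 here — a regular 8-gon (perimeter = 2·8·3.492·sin(180°/8) = 21.38 mm); the cube at (-2, 7.5) is present — its section is the full 26×17.5 rectangle (perimeter 87.00 mm); the cube at (7, 14.5) is absent (z outside [1, 18.5]); Combining (union): the regions partially overlap (shared area 40.70 mm²), so the edge portions inside another operand are dropped and the merged outline is re-measured after clipping — boundary = 110.20 mm. So its perimeter = 110.20 mm. Layer 15 is larger (150.07 vs 110.20 mm).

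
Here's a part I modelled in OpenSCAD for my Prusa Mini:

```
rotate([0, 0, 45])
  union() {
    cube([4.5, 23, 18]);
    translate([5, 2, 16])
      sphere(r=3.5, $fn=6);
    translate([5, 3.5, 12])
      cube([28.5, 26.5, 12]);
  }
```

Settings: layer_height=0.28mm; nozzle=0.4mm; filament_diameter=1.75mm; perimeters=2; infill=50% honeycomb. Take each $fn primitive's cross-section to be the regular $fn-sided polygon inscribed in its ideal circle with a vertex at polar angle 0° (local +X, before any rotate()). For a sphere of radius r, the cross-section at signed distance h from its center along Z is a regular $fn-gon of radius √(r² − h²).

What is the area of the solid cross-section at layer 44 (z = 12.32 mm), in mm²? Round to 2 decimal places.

At z = 12.32 mm: the cube (footprint 4.5×23) is included at this height (area 103.50 mm²); the sphere at (5, 2) does not reach this height (|z−center|=3.680 > r=3.5); the 28.5×26.5 cube at (5, 3.5) contributes its full rectangle (area 755.25 mm²); Merging all regions: the 2 present regions are separate (no shared area or edge), so areas and boundary lengths simply add and each stays a separate island — area = 858.75 mm²; (whole slice rotated 45° about Z — lengths, areas and connectivity unchanged). Overall, the cross-section has 2 separate islands. Net area = 858.75 mm².

858.75 mm²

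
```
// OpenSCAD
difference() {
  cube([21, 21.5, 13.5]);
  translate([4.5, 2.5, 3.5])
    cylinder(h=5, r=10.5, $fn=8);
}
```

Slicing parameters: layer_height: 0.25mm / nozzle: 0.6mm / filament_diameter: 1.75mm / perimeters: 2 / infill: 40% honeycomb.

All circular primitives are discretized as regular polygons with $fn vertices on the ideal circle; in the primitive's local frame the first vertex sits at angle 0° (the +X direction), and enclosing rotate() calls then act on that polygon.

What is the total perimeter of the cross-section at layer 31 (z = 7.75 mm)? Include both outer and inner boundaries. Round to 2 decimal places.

At z = 7.75 mm: the cube is present — its section is the full 21×21.5 rectangle (perimeter 85.00 mm); the r=10.5 cylinder at (4.5, 2.5) gives a regular 8-gon of circumradius 10.5 (constant along its height) (perimeter = 2·8·10.500·sin(180°/8) = 64.29 mm); Taking the first minus the rest: starting from the 21×21.5 cube, the r=10.5 cylinder at (4.5, 2.5) partially overlaps it — only the 157.22 mm² overlap (of its 311.83 mm²) is removed, clipping the outline — boundary = 83.55 mm. Overall, the cross-section is a single solid region. Total boundary length (outer) = 83.55 mm.

83.55 mm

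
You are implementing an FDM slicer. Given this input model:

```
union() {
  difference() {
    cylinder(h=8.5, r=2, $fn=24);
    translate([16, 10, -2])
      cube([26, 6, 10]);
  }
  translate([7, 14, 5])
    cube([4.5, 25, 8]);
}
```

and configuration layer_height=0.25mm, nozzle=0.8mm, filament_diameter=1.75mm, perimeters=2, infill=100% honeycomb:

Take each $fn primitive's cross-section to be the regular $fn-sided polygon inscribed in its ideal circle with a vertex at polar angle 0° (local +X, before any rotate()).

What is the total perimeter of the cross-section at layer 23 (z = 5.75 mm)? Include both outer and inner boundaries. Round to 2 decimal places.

At z = 5.75 mm: the r=2 cylinder contributes a regular 24-gon of circumradius 2 (perimeter = 2·24·2.000·sin(180°/24) = 12.53 mm); the cube at (16, 10) (footprint 26×6) is included at this height (perimeter 64.00 mm); After the difference (first − rest): starting from the r=2 cylinder, the 26×6 cube at (16, 10) misses the remaining region (no effect) — boundary = 12.53 mm; the 4.5×25 cube at (7, 14) contributes its full rectangle (perimeter 59.00 mm); Merging all regions: the 2 present regions are separate (no shared area or edge), so areas and boundary lengths simply add and each stays a separate island — boundary = 71.53 mm. Overall, the cross-section has 2 separate islands. Total boundary length (outer) = 71.53 mm.

71.53 mm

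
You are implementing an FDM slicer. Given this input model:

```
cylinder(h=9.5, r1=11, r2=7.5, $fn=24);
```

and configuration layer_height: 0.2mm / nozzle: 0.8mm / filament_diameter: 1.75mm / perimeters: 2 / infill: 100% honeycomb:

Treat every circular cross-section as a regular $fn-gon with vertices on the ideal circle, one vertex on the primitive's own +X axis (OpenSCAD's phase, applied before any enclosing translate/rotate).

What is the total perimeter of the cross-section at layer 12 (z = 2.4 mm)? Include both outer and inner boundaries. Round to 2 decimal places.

63.38 mm

At z = 2.4 mm: the cone (r1=11→r2=7.5) has section circumradius 10.116 here — a regular 24-gon (perimeter = 2·24·10.116·sin(180°/24) = 63.38 mm). Overall, the cross-section is a single solid region. Total boundary length (outer) = 63.38 mm.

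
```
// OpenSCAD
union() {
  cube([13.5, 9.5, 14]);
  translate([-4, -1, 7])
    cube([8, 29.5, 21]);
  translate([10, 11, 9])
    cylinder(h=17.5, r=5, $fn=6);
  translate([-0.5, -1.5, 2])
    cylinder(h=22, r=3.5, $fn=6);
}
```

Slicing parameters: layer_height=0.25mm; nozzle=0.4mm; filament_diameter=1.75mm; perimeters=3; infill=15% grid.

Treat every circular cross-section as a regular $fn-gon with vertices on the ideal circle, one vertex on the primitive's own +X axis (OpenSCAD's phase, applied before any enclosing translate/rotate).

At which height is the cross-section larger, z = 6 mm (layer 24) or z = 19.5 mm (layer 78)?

Layer 24 (z = 6): the cube is present — its section is the full 13.5×9.5 rectangle (area 128.25 mm²); the cube at (-4, -1) is absent (z outside [7, 28]); the cylinder at (10, 11) does not reach this height (z outside [9, 26.5]); the r=3.5 cylinder at (-0.5, -1.5) gives a regular 6-gon of circumradius 3.5 (constant along its height) (area = (6/2)·3.500²·sin(360°/6) = 31.83 mm²); Merging all regions: the regions partially overlap — summed areas 160.08 mm² minus the doubly-counted overlap 2.59 mm² gives 157.49 mm² — area = 157.49 mm². So its area = 157.49 mm². Layer 78 (z = 19.5): the cube does not reach this height (z outside [0, 14]); the cube at (-4, -1) is present — its section is the full 8×29.5 rectangle (area 236.00 mm²); the r=5 cylinder at (10, 11) contributes a regular 6-gon of circumradius 5 (area = (6/2)·5.000²·sin(360°/6) = 64.95 mm²); the r=3.5 cylinder at (-0.5, -1.5) contributes a regular 6-gon of circumradius 3.5 (area = (6/2)·3.500²·sin(360°/6) = 31.83 mm²); Merging all regions: the regions partially overlap — summed areas 332.78 mm² minus the doubly-counted overlap 12.56 mm² gives 320.22 mm² — area = 320.22 mm². So its area = 320.22 mm². Layer 78 is larger (320.22 vs 157.49 mm²).

layer 78 (z = 19.5 mm)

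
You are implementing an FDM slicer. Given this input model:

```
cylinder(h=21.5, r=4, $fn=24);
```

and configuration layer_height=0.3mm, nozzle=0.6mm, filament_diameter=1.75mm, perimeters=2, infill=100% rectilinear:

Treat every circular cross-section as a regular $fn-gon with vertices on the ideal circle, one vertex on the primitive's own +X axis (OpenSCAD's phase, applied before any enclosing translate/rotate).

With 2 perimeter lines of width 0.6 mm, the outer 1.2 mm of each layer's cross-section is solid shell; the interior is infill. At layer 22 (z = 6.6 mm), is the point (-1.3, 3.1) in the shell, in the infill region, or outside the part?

At z = 6.6 mm: the r=4 cylinder gives a regular 24-gon of circumradius 4 (constant along its height). Overall, the cross-section is a single solid region. The nearest boundary edge runs (-1.04, 3.86)→(-2.00, 3.46); distance from the point to it = 0.60 mm. The point is inside the cross-section, 0.60 mm from the nearest boundary — within the 1.2 mm shell band (2 × 0.6).

shell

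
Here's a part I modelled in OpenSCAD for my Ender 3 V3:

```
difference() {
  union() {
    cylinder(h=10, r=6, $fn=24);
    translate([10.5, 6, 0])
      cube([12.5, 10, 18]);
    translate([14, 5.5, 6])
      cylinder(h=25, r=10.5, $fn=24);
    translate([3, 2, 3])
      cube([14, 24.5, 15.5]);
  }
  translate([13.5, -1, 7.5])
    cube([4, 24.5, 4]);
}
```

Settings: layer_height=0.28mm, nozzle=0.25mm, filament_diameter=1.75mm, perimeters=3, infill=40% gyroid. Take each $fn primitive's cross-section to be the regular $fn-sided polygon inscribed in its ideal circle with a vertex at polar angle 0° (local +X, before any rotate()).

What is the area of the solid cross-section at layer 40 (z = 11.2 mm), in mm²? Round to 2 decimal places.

At z = 11.2 mm: the cylinder is absent (z outside [0, 10]); the cube at (10.5, 6) is present — its section is the full 12.5×10 rectangle (area 125.00 mm²); the cylinder at (14, 5.5): section is a regular 24-gon, circumradius r=10.5 (area = (24/2)·10.500²·sin(360°/24) = 342.42 mm²); the 14×24.5 cube at (3, 2) contributes its full rectangle (area 343.00 mm²); Taking the union: the regions partially overlap — summed areas 810.42 mm² minus the doubly-counted overlap 274.41 mm² gives 536.01 mm² — area = 536.01 mm²; the cube at (13.5, -1) (footprint 4×24.5) is included at this height (area 98.00 mm²); Taking the first minus the rest: starting from that combined region (536.01 mm²), the 4×24.5 cube at (13.5, -1) partially overlaps it — only the 94.25 mm² overlap (of its 98.00 mm²) is removed, clipping the outline — area = 441.76 mm². Overall, the cross-section is a single solid region. Net area = 441.76 mm².

441.76 mm²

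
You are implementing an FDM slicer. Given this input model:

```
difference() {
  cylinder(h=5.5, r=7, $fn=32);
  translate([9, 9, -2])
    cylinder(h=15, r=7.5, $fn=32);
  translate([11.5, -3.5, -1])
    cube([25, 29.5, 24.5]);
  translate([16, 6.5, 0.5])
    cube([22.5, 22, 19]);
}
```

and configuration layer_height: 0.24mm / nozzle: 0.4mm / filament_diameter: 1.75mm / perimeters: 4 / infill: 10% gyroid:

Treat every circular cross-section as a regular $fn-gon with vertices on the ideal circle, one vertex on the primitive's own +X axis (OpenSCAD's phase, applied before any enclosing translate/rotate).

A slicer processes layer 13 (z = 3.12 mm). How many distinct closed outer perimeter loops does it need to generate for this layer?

1

At z = 3.12 mm: the cylinder: section is a regular 32-gon, circumradius r=7; the r=7.5 cylinder at (9, 9) contributes a regular 32-gon of circumradius 7.5; the cube at (11.5, -3.5) (footprint 25×29.5) is included at this height; the 22.5×22 cube at (16, 6.5) contributes its full rectangle; Taking the first minus the rest: starting from the r=7 cylinder, the r=7.5 cylinder at (9, 9) partially overlaps it — only the 7.97 mm² overlap (of its 175.58 mm²) is removed, clipping the outline; the 25×29.5 cube at (11.5, -3.5) misses the remaining region (no effect); the 22.5×22 cube at (16, 6.5) misses the remaining region (no effect) — 1 connected region. The result has 1 disconnected region.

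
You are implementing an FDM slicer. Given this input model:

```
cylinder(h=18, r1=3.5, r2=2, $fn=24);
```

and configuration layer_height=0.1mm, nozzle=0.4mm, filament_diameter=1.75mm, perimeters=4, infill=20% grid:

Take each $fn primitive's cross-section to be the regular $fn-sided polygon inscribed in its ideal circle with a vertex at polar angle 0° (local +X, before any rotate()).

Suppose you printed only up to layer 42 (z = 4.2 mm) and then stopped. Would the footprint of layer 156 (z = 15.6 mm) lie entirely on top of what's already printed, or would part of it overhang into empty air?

Compare the two slices. At z = 4.2: the cone contributes a regular 24-gon of circumradius 3.150 (interpolated between r1=3.5 and r2=2 at t=0.233) (area = (24/2)·3.150²·sin(360°/24) = 30.82 mm²). At z = 15.6: the cone: at t=0.867 of its height the radius interpolates to r₁+(r₂−r₁)t = 2.200, giving a regular 24-gon of that circumradius (area = (24/2)·2.200²·sin(360°/24) = 15.03 mm²). Checking containment: the cross-section at z = 15.6 is a subset of the cross-section at z = 4.2.

entirely on top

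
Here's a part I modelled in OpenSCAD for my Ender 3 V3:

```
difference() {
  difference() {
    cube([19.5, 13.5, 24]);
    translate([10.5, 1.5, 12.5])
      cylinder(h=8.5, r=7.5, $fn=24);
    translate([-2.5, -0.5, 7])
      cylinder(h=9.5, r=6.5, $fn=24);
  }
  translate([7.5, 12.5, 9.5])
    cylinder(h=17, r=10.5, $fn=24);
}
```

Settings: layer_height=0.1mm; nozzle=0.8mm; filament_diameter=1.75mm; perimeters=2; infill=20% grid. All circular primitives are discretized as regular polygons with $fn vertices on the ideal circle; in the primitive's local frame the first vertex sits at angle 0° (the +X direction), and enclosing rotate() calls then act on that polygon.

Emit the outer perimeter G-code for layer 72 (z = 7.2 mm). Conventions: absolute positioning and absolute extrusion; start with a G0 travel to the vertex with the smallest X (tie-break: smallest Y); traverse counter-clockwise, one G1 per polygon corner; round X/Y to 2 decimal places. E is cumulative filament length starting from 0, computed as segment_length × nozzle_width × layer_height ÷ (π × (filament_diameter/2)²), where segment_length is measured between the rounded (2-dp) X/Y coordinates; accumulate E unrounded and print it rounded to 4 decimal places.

G0 X0.00 Y5.44 Z7.20
G1 X0.75 Y5.13 E0.0270
G1 X2.10 Y4.10 E0.0835
G1 X3.13 Y2.75 E0.1399
G1 X3.78 Y1.18 E0.1965
G1 X3.93 Y0.00 E0.2360
G1 X19.50 Y0.00 E0.7539
G1 X19.50 Y13.50 E1.2029
G1 X0.00 Y13.50 E1.8515
G1 X0.00 Y5.44 E2.1195

At z = 7.2 mm: the cube is present — its section is the full 19.5×13.5 rectangle; the cylinder at (10.5, 1.5) does not reach this height (z outside [12.5, 21]); the cylinder at (-2.5, -0.5): section is a regular 24-gon, circumradius r=6.5; Taking the first minus the rest: starting from the 19.5×13.5 cube, the r=6.5 cylinder at (-2.5, -0.5) partially overlaps it — only the 15.08 mm² overlap (of its 131.22 mm²) is removed, clipping the outline — 1 connected region; the cylinder at (7.5, 12.5) is absent (z outside [9.5, 26.5]); After the difference (first − rest): none of the subtracted shapes is present at this height, so the result so far is unchanged — 1 connected region. The outline is a single polygon with 9 vertices. Extrusion per mm of travel: 0.8 × 0.1 / (π × 0.875²) = 0.033260. Accumulating E over each segment gives final E = 2.1195.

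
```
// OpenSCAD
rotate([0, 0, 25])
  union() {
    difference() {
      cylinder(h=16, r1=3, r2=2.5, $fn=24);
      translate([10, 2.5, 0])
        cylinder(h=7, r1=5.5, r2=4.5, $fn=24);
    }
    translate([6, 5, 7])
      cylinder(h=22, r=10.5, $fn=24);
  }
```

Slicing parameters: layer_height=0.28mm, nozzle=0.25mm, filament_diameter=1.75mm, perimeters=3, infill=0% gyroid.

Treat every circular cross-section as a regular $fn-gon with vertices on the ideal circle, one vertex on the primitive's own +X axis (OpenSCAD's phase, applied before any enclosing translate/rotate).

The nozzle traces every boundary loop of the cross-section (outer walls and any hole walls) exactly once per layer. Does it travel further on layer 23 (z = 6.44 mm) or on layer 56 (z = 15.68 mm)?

layer 56 (z = 15.68 mm)

Layer 23 (z = 6.44): the cone (r1=3→r2=2.5) has section circumradius 2.799 here — a regular 24-gon (perimeter = 2·24·2.799·sin(180°/24) = 17.53 mm); the cone at (10, 2.5) contributes a regular 24-gon of circumradius 4.580 (interpolated between r1=5.5 and r2=4.5 at t=0.920) (perimeter = 2·24·4.580·sin(180°/24) = 28.69 mm); Taking the first minus the rest: starting from the cone, the cone at (10, 2.5) misses the remaining region (no effect) — boundary = 17.53 mm; the cylinder at (6, 5) is absent (z outside [7, 29]); Combining (union): only the result so far is present, so the union is just that shape — boundary = 17.53 mm; (whole slice rotated 25° about Z — lengths, areas and connectivity unchanged). So its perimeter = 17.53 mm. Layer 56 (z = 15.68): the cone (r1=3→r2=2.5) has section circumradius 2.510 here — a regular 24-gon (perimeter = 2·24·2.510·sin(180°/24) = 15.73 mm); the cone at (10, 2.5) is not intersected at this z (z outside [0, 7]); Taking the first minus the rest: none of the subtracted shapes is present at this height, so the cone is unchanged — boundary = 15.73 mm; the r=10.5 cylinder at (6, 5) gives a regular 24-gon of circumradius 10.5 (constant along its height) (perimeter = 2·24·10.500·sin(180°/24) = 65.79 mm); Merging all regions: that combined region lies entirely inside the r=10.5 cylinder at (6, 5), so the union is just the r=10.5 cylinder at (6, 5) — boundary = 65.79 mm; (rotated 25° about Z; rotation is an isometry so areas/perimeters/island counts are preserved). So its perimeter = 65.79 mm. Layer 56 is larger (65.79 vs 17.53 mm).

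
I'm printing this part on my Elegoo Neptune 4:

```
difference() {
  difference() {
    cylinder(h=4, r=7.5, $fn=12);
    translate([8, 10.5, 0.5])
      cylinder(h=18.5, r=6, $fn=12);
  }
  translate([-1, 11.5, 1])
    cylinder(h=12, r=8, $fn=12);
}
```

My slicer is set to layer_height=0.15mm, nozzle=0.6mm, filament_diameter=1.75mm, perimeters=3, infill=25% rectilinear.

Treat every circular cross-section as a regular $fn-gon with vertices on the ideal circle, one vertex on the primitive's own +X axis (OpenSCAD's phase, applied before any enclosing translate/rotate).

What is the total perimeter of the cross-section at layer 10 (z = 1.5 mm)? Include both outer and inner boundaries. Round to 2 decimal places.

46.40 mm

At z = 1.5 mm: the r=7.5 cylinder gives a regular 12-gon of circumradius 7.5 (constant along its height) (perimeter = 2·12·7.500·sin(180°/12) = 46.59 mm); the r=6 cylinder at (8, 10.5) contributes a regular 12-gon of circumradius 6 (perimeter = 2·12·6.000·sin(180°/12) = 37.27 mm); Subtracting the remaining from the first: starting from the r=7.5 cylinder, the r=6 cylinder at (8, 10.5) misses the remaining region (no effect) — boundary = 46.59 mm; the r=8 cylinder at (-1, 11.5) contributes a regular 12-gon of circumradius 8 (perimeter = 2·12·8.000·sin(180°/12) = 49.69 mm); Taking the first minus the rest: starting from that combined region, the r=8 cylinder at (-1, 11.5) partially overlaps it — only the 24.28 mm² overlap (of its 192.00 mm²) is removed, clipping the outline — boundary = 46.40 mm. Overall, the cross-section is a single solid region. Total boundary length (outer) = 46.40 mm.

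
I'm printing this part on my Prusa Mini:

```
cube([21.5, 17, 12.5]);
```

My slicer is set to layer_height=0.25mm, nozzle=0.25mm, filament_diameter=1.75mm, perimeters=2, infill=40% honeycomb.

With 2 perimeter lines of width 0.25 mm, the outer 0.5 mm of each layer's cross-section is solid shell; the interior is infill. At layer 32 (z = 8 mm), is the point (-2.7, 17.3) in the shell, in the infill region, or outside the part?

At z = 8 mm: the cube is present — its section is the full 21.5×17 rectangle. Overall, the cross-section is a single solid region. The nearest boundary edge runs (21.50, 17.00)→(0.00, 17.00); distance from the point to it = 2.72 mm. The point is not inside any of the regions above, so it lies outside the cross-section (2.72 mm from the nearest boundary).

outside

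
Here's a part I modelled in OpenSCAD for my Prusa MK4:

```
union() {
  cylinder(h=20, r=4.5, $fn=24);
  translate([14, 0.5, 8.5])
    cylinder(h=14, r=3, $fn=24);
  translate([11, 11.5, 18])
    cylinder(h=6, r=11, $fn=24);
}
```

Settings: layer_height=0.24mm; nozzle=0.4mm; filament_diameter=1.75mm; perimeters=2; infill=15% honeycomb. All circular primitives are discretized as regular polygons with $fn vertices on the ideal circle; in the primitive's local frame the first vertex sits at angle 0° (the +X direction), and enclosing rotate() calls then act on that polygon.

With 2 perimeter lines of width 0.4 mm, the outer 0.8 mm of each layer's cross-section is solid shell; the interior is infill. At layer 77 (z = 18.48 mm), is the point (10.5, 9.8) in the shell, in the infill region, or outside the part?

infill

At z = 18.48 mm: the cylinder: section is a regular 24-gon, circumradius r=4.5; the cylinder at (14, 0.5): section is a regular 24-gon, circumradius r=3; the cylinder at (11, 11.5): section is a regular 24-gon, circumradius r=11; Taking the union: the regions partially overlap (shared area 10.46 mm²), so overlapping operands fuse into one piece — 2 connected regions. Overall, the cross-section has 2 separate islands. The nearest boundary edge runs (8.15, 0.87)→(5.50, 1.97); distance from the point to it = 9.14 mm. (Shell/infill is judged within the island containing the point — the largest one.) The point is inside the cross-section and 9.14 mm from the nearest boundary — more than the 0.8 mm shell width (2 × 0.4), so it's in the infill interior.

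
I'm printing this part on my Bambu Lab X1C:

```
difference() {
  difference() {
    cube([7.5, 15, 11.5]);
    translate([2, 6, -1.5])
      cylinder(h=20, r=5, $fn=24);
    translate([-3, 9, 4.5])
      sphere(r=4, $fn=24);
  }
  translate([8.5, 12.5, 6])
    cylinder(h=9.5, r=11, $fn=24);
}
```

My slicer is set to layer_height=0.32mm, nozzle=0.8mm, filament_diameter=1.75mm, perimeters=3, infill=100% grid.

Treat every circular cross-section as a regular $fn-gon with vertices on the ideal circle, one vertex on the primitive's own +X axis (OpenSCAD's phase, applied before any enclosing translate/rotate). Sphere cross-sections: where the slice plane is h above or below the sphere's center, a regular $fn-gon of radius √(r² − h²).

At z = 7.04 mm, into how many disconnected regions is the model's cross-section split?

At z = 7.04 mm: the 7.5×15 cube contributes its full rectangle; the r=5 cylinder at (2, 6) contributes a regular 24-gon of circumradius 5; the r=4 sphere at (-3, 9) slices to a regular 24-gon of circumradius 3.090 (√(r²−h²) with h=2.54 from center); Taking the first minus the rest: starting from the 7.5×15 cube, the r=5 cylinder at (2, 6) partially overlaps it — only the 58.16 mm² overlap (of its 77.65 mm²) is removed, clipping the outline; the r=4 sphere at (-3, 9) misses the remaining region (no effect) — 1 connected region; the r=11 cylinder at (8.5, 12.5) gives a regular 24-gon of circumradius 11 (constant along its height); Taking the first minus the rest: starting from that combined region, the r=11 cylinder at (8.5, 12.5) partially overlaps it — only the 43.42 mm² overlap (of its 375.81 mm²) is removed, clipping the outline — 1 connected region. The result has 1 disconnected region.

1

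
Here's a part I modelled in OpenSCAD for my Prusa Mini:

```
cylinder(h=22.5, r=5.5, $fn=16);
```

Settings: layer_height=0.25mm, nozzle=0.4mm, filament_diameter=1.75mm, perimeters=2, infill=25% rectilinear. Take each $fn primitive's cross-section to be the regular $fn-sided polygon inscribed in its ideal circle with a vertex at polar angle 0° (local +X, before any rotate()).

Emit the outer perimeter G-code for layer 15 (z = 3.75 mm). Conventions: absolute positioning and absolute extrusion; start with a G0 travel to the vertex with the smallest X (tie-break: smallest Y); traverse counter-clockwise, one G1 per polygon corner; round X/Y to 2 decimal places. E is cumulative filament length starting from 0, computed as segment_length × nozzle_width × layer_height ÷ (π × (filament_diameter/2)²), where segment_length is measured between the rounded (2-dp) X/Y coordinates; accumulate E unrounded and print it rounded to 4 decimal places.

G0 X-5.50 Y0.00 Z3.75
G1 X-5.08 Y-2.10 E0.0890
G1 X-3.89 Y-3.89 E0.1784
G1 X-2.10 Y-5.08 E0.2678
G1 X0.00 Y-5.50 E0.3568
G1 X2.10 Y-5.08 E0.4458
G1 X3.89 Y-3.89 E0.5352
G1 X5.08 Y-2.10 E0.6246
G1 X5.50 Y0.00 E0.7136
G1 X5.08 Y2.10 E0.8026
G1 X3.89 Y3.89 E0.8920
G1 X2.10 Y5.08 E0.9814
G1 X0.00 Y5.50 E1.0704
G1 X-2.10 Y5.08 E1.1594
G1 X-3.89 Y3.89 E1.2488
G1 X-5.08 Y2.10 E1.3382
G1 X-5.50 Y0.00 E1.4272

At z = 3.75 mm: the r=5.5 cylinder gives a regular 16-gon of circumradius 5.5 (constant along its height). The outline is a single polygon with 16 vertices. Extrusion per mm of travel: 0.4 × 0.25 / (π × 0.875²) = 0.041575. Accumulating E over each segment gives final E = 1.4272.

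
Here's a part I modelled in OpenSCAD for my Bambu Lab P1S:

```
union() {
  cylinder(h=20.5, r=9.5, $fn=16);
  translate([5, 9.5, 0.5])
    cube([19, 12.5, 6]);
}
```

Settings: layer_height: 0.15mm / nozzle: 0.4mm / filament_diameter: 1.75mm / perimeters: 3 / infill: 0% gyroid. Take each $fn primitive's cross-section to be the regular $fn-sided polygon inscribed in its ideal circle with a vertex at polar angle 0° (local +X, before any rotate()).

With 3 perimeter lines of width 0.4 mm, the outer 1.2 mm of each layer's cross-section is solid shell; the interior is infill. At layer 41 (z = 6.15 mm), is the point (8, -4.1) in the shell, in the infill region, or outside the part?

shell

At z = 6.15 mm: the r=9.5 cylinder contributes a regular 16-gon of circumradius 9.5; the cube at (5, 9.5) (footprint 19×12.5) is included at this height; Combining (union): the 2 present regions are separate (no shared area or edge), so areas and boundary lengths simply add and each stays a separate island — 2 connected regions. Overall, the cross-section has 2 separate islands. The nearest boundary edge runs (8.78, -3.64)→(6.72, -6.72); distance from the point to it = 0.39 mm. (Shell/infill is judged within the island containing the point — the largest one.) The point is inside the cross-section, 0.39 mm from the nearest boundary — within the 1.2 mm shell band (3 × 0.4).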